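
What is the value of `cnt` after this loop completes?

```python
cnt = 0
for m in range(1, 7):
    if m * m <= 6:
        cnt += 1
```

Count numbers where m² ≤ 6
`cnt` takes the values: 0 → 1 → 2

Answer: 2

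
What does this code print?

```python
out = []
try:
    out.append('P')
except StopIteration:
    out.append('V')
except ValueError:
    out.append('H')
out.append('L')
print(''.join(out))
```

Execution trace: 'P' (try body, no exception) → 'L' (after the try/except). Output: PL

Answer: PL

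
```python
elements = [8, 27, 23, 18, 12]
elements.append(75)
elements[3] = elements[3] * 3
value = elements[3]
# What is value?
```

Trace:
`elements = [8, 27, 23, 18, 12]` → elements = [8, 27, 23, 18, 12]
`elements.append(75)` → elements = [8, 27, 23, 18, 12, 75]
`elements[3] = elements[3] * 3` → elements = [8, 27, 23, 54, 12, 75]
`value = elements[3]` → value = 54
So value = 54

Answer: 54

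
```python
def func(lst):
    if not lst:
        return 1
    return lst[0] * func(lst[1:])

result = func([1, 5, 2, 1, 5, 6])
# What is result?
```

Product over [1, 5, 2, 1, 5, 6] = 1 * 5 * 2 * 1 * 5 * 6 = 300

Answer: 300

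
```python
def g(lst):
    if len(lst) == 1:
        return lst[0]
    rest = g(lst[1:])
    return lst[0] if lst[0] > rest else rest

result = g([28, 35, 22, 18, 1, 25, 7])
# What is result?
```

Recursive max over [28, 35, 22, 18, 1, 25, 7] = 35

Answer: 35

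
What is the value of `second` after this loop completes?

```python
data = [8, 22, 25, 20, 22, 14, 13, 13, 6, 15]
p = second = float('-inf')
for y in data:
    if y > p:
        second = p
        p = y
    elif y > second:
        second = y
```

Second largest (with repeats) in [8, 22, 25, 20, 22, 14, 13, 13, 6, 15]
`second` takes the values: -inf → 8 → 22

Answer: 22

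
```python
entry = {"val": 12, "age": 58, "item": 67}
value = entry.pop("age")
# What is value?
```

Trace:
`entry = {"val": 12, "age": 58, "item": 67}` → entry = {'val': 12, 'age': 58, 'item': 67}
`value = entry.pop("age")` → entry = {'val': 12, 'item': 67}; value = 58
So value = 58

Answer: 58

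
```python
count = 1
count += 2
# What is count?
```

Trace:
`count = 1` → count = 1
`count += 2` → count = 3
So count = 3

Answer: 3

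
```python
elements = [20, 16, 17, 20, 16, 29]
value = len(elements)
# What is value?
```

Trace:
`elements = [20, 16, 17, 20, 16, 29]` → elements = [20, 16, 17, 20, 16, 29]
`value = len(elements)` → value = 6
So value = 6

Answer: 6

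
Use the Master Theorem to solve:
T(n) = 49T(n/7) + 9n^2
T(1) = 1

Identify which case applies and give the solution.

a=49, b=7, f(n)=9n^2. log_7(49) = 2. Since c=2 = 2, Case 2 applies: T(n) = Θ(n^log_b(a) · log n) = O(n^2 log n).

Answer: O(n^2 log n) - Case 2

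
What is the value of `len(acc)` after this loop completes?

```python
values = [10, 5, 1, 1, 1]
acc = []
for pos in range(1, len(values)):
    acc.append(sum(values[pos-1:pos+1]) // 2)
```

Number of 2-element averages
`acc` takes the values: [] → [7] → [7, 3] → [7, 3, 1] → [7, 3, 1, 1]
So `len(acc)` = 4

Answer: 4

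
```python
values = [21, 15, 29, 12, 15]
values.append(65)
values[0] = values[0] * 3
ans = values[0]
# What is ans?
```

Trace:
`values = [21, 15, 29, 12, 15]` → values = [21, 15, 29, 12, 15]
`values.append(65)` → values = [21, 15, 29, 12, 15, 65]
`values[0] = values[0] * 3` → values = [63, 15, 29, 12, 15, 65]
`ans = values[0]` → ans = 63
So ans = 63

Answer: 63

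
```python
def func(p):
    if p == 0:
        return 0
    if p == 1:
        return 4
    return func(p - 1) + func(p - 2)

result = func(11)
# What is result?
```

Build up from base cases: func(0)=0, func(1)=4, func(2)=4, func(3)=8, func(4)=12, func(5)=20, func(6)=32, ..., func(11)=356

Answer: 356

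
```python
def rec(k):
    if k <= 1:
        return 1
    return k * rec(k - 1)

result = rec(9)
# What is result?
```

rec(9) = 9 * 8 * 7 * 6 * 5 * 4 * 3 * 2 * 1 = 362880

Answer: 362880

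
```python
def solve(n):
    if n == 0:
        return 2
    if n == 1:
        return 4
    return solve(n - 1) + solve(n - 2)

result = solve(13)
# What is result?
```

Build up from base cases: solve(0)=2, solve(1)=4, solve(2)=6, solve(3)=10, solve(4)=16, solve(5)=26, solve(6)=42, ..., solve(13)=1220

Answer: 1220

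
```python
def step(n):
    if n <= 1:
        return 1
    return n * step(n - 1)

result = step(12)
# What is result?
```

step(12) = 12 * 11 * 10 * 9 * 8 * 7 * 6 * 5 * 4 * 3 * 2 * 1 = 479001600

Answer: 479001600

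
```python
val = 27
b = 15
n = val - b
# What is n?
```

Trace:
`val = 27` → val = 27
`b = 15` → b = 15
`n = val - b` → n = 12
So n = 12

Answer: 12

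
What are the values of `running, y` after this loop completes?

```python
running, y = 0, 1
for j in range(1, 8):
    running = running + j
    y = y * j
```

Sum and factorial of 1 to 7
`running, y` takes the values: (0, 1) → (1, 1) → (3, 1) → (3, 2) → (6, 2) → (6, 6) → (10, 6) → (10, 24) → (15, 24) → (15, 120) → (21, 120) → (21, 720) → (28, 720) → (28, 5040)

Answer: 28, 5040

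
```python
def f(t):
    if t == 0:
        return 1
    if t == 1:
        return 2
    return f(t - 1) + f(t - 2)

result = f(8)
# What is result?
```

Build up from base cases: f(0)=1, f(1)=2, f(2)=3, f(3)=5, f(4)=8, f(5)=13, f(6)=21, ..., f(8)=55

Answer: 55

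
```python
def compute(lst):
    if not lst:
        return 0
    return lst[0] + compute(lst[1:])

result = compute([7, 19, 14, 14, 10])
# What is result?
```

7 + 19 + 14 + 14 + 10 + 0 = 64

Answer: 64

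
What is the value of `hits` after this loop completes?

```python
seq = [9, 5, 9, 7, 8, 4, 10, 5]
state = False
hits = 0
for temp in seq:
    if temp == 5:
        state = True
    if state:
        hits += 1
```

Count elements after first 5 in [9, 5, 9, 7, 8, 4, 10, 5]
`hits` takes the values: 0 → 1 → 2 → 3 → 4 → 5 → 6 → 7

Answer: 7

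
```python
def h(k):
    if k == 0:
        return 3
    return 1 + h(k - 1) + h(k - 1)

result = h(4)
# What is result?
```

h(k) = 1 + 2·h(k-1), h(0)=3. Closed form: (3+1)·2^4 - 1 = 63.

Answer: 63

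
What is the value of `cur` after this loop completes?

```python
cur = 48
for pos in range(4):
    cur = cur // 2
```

Halve 4 times: 48 // 2^4 = 3
`cur` takes the values: 48 → 24 → 12 → 6 → 3

Answer: 3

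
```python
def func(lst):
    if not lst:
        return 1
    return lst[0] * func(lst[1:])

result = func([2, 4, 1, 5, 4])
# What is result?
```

Product over [2, 4, 1, 5, 4] = 2 * 4 * 1 * 5 * 4 = 160

Answer: 160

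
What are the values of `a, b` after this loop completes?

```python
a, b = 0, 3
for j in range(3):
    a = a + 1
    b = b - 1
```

a goes 0→3, b goes 3→0
`a, b` takes the values: (0, 3) → (1, 3) → (1, 2) → (2, 2) → (2, 1) → (3, 1) → (3, 0)

Answer: 3, 0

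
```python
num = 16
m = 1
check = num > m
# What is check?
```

Trace:
`num = 16` → num = 16
`m = 1` → m = 1
`check = num > m` → check = True
So check = True

Answer: True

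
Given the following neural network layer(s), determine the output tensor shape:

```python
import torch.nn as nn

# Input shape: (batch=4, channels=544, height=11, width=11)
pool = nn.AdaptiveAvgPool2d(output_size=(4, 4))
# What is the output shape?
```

Input: (4, 544, 11, 11) -> Output: (4, 544, 4, 4)

Answer: (4, 544, 4, 4)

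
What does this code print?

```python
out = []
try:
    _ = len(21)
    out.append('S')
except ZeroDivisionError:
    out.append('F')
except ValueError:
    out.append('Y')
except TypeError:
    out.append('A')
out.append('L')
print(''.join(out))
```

Execution trace: 'A' (except TypeError) → 'L' (after the try/except). Output: AL

Answer: AL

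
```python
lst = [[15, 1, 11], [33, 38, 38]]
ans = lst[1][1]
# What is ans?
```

Trace:
`lst = [[15, 1, 11], [33, 38, 38]]` → lst = [[15, 1, 11], [33, 38, 38]]
`ans = lst[1][1]` → ans = 38
So ans = 38

Answer: 38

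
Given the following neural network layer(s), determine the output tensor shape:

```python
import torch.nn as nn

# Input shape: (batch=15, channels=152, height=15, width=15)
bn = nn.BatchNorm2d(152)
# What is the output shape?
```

Input: (15, 152, 15, 15) -> Output: (15, 152, 15, 15)

Answer: (15, 152, 15, 15)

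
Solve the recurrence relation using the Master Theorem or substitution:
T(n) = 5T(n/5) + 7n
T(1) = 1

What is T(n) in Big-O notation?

By Master Theorem: a=5, b=5, f(n)=7n. Since log_5(5) = 1 and f(n) = Θ(n^1), Case 2 applies. T(n) = O(n log n).

Answer: O(n log n)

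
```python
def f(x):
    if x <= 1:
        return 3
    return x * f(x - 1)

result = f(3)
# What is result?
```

f(3) = 3 * 2 * 3 = 18

Answer: 18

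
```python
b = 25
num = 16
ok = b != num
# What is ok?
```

Trace:
`b = 25` → b = 25
`num = 16` → num = 16
`ok = b != num` → ok = True
So ok = True

Answer: True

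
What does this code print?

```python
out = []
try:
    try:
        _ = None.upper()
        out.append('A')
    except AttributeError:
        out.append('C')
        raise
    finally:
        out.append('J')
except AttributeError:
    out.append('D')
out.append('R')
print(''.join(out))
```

Execution trace: 'C' (inner except AttributeError) → 'J' (inner finally) → 'D' (outer except AttributeError) → 'R' (after the try/except). Output: CJDR

Answer: CJDR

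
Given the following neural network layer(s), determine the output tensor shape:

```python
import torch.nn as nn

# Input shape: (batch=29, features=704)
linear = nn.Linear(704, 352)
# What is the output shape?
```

Input: (29, 704) -> Output: (29, 352)

Answer: (29, 352)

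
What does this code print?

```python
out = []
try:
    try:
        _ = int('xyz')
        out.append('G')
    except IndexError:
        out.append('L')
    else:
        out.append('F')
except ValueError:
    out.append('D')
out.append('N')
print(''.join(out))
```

Execution trace: 'D' (outer except ValueError) → 'N' (after the try/except). Output: DN

Answer: DN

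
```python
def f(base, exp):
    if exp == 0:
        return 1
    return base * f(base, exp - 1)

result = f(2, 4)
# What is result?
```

f(2, 4) = 2 * 2 * 2 * 2 = 16

Answer: 16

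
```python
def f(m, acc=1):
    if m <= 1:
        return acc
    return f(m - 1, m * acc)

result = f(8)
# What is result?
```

Accumulator trace (n, acc): (8, 1) -> (7, 8) -> (6, 56) -> (5, 336) -> (4, 1680) -> (3, 6720) -> (2, 20160) -> (1, 40320) -> return 40320

Answer: 40320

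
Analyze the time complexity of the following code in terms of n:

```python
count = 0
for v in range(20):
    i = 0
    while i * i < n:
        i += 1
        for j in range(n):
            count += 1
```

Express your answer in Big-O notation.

Each loop level contributes: 1 × √n × n. Multiplying the contributions gives O(n√n).

Answer: O(n√n)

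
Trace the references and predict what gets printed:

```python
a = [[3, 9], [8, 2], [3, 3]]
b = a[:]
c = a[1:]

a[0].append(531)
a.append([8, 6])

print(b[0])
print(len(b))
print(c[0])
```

Key concept: slice with nested mutation.
Step by step:
`a = [[3, 9], [8, 2], [3, 3]]` → a = [[3, 9], [8, 2], [3, 3]]
`b = a[:]` → b = [[3, 9], [8, 2], [3, 3]]
`c = a[1:]` → c = [[8, 2], [3, 3]]
`a[0].append(531)` → a = [[3, 9, 531], [8, 2], [3, 3]]; b = [[3, 9, 531], [8, 2], [3, 3]]
`a.append([8, 6])` → a = [[3, 9, 531], [8, 2], [3, 3], [8, 6]]
`print(b[0])` → prints [3, 9, 531]
`print(len(b))` → prints 3
`print(c[0])` → prints [8, 2]

Answer:
[3, 9, 531]
3
[8, 2]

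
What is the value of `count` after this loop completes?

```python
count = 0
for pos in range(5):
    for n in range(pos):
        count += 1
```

Triangle number: 0+1+2+...+4
`count` takes the values: 0 → 1 → 2 → 3 → 4 → 5 → 6 → 7 → 8 → 9 → 10

Answer: 10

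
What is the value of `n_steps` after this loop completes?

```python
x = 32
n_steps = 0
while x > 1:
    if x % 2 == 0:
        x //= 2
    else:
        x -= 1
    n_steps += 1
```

Steps to reduce 32 to 1
`n_steps` takes the values: 0 → 1 → 2 → 3 → 4 → 5

Answer: 5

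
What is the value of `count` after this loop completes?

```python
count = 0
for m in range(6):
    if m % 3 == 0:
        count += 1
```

Count numbers divisible by 3 in range(6)
`count` takes the values: 0 → 1 → 2

Answer: 2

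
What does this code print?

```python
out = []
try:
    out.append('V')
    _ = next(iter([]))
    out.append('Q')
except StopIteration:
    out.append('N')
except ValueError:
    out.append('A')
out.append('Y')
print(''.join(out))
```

Execution trace: 'V' (try body) → 'N' (except StopIteration) → 'Y' (after the try/except). Output: VNY

Answer: VNY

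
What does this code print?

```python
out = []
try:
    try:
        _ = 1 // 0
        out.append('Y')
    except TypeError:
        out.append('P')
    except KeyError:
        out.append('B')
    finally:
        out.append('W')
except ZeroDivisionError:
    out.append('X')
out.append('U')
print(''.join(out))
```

Execution trace: 'W' (finally) → 'X' (outer except ZeroDivisionError) → 'U' (after the try/except). Output: WXU

Answer: WXU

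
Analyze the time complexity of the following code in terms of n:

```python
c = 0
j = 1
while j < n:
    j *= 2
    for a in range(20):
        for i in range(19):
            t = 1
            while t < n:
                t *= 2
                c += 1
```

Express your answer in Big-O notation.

Each loop level contributes: log n × 1 × 1 × log n. Multiplying the contributions gives O(log² n).

Answer: O(log² n)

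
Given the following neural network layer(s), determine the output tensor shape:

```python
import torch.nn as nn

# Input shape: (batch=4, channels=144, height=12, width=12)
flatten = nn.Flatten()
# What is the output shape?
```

Input: (4, 144, 12, 12) -> Output: (4, 20736)

Answer: (4, 20736)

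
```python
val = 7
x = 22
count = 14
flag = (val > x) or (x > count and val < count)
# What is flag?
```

Trace:
`val = 7` → val = 7
`x = 22` → x = 22
`count = 14` → count = 14
`flag = (val > x) or (x > count and val < count)` → flag = True
So flag = True

Answer: True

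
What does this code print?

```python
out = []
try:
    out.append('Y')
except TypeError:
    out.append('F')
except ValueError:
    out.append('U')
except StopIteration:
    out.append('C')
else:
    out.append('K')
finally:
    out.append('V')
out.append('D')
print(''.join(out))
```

Execution trace: 'Y' (try body, no exception) → 'K' (else) → 'V' (finally) → 'D' (after the try/except). Output: YKVD

Answer: YKVD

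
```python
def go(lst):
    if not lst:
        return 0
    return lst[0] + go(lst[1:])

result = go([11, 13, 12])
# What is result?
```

11 + 13 + 12 + 0 = 36

Answer: 36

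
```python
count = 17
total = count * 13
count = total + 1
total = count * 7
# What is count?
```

Trace:
`count = 17` → count = 17
`total = count * 13` → total = 221
`count = total + 1` → count = 222
`total = count * 7` → total = 1554
So count = 222

Answer: 222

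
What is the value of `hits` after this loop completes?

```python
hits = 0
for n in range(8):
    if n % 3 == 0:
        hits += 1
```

Count numbers divisible by 3 in range(8)
`hits` takes the values: 0 → 1 → 2 → 3

Answer: 3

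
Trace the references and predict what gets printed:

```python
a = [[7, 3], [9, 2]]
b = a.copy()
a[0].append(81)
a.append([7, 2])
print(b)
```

Key concept: shallow copy with nested lists.
Step by step:
`a = [[7, 3], [9, 2]]` → a = [[7, 3], [9, 2]]
`b = a.copy()` → b = [[7, 3], [9, 2]]
`a[0].append(81)` → a = [[7, 3, 81], [9, 2]]; b = [[7, 3, 81], [9, 2]]
`a.append([7, 2])` → a = [[7, 3, 81], [9, 2], [7, 2]]
`print(b)` → prints [[7, 3, 81], [9, 2]]

Answer: [[7, 3, 81], [9, 2]]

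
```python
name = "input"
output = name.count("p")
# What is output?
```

Trace:
`name = "input"` → name = 'input'
`output = name.count("p")` → output = 1
So output = 1

Answer: 1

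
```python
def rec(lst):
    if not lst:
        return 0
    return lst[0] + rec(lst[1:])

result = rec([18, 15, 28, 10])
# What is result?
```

18 + 15 + 28 + 10 + 0 = 71

Answer: 71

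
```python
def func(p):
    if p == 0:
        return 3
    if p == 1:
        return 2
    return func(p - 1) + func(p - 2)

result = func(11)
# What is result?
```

Build up from base cases: func(0)=3, func(1)=2, func(2)=5, func(3)=7, func(4)=12, func(5)=19, func(6)=31, ..., func(11)=343

Answer: 343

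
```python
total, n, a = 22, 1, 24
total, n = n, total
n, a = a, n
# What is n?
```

Trace:
`total, n, a = 22, 1, 24` → total = 22; n = 1; a = 24
`total, n = n, total` → total = 1; n = 22
`n, a = a, n` → n = 24; a = 22
So n = 24

Answer: 24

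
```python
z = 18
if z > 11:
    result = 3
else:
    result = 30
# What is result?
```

Trace:
`z = 18` → z = 18
`if z > 11: ...` → z > 11 is True → result = 3
So result = 3

Answer: 3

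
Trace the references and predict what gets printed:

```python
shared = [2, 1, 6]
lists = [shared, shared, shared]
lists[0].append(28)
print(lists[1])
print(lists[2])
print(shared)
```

Key concept: list of same reference.
Step by step:
`shared = [2, 1, 6]` → shared = [2, 1, 6]
`lists = [shared, shared, shared]` → lists = [[2, 1, 6], [2, 1, 6], [2, 1, 6]]
`lists[0].append(28)` → shared = [2, 1, 6, 28]; lists = [[2, 1, 6, 28], [2, 1, 6, 28], [2, 1, 6, 28]]
`print(lists[1])` → prints [2, 1, 6, 28]
`print(lists[2])` → prints [2, 1, 6, 28]
`print(shared)` → prints [2, 1, 6, 28]

Answer:
[2, 1, 6, 28]
[2, 1, 6, 28]
[2, 1, 6, 28]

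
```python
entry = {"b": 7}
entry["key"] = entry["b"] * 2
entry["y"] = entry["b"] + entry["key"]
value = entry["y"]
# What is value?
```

Trace:
`entry = {"b": 7}` → entry = {'b': 7}
`entry["key"] = entry["b"] * 2` → entry = {'b': 7, 'key': 14}
`entry["y"] = entry["b"] + entry["key"]` → entry = {'b': 7, 'key': 14, 'y': 21}
`value = entry["y"]` → value = 21
So value = 21

Answer: 21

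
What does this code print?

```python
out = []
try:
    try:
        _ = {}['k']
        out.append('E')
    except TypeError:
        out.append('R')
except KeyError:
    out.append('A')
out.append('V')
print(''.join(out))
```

Execution trace: 'A' (outer except KeyError) → 'V' (after the try/except). Output: AV

Answer: AV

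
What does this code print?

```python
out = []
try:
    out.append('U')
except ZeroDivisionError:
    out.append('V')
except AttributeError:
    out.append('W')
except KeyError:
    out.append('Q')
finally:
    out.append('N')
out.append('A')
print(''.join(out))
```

Execution trace: 'U' (try body, no exception) → 'N' (finally) → 'A' (after the try/except). Output: UNA

Answer: UNA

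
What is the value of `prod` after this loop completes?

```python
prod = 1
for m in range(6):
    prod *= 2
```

2^6 = 64
`prod` takes the values: 1 → 2 → 4 → 8 → 16 → 32 → 64

Answer: 64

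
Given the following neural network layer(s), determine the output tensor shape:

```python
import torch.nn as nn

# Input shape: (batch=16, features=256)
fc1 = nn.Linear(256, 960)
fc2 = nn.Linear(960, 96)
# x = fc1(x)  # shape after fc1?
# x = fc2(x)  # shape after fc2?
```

Input: (16, 256) -> after fc1: (16, 960) -> Output: (16, 96)

Answer: (16, 96)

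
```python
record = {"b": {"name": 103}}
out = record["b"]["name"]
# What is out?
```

Trace:
`record = {"b": {"name": 103}}` → record = {'b': {'name': 103}}
`out = record["b"]["name"]` → out = 103
So out = 103

Answer: 103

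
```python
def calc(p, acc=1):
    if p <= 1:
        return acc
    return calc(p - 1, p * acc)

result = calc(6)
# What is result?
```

Accumulator trace (n, acc): (6, 1) -> (5, 6) -> (4, 30) -> (3, 120) -> (2, 360) -> (1, 720) -> return 720

Answer: 720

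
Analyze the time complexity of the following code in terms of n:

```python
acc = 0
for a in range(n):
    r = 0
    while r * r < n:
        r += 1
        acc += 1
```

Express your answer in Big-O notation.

Each loop level contributes: n × √n. Multiplying the contributions gives O(n√n).

Answer: O(n√n)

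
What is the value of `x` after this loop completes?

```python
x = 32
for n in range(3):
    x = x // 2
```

Halve 3 times: 32 // 2^3 = 4
`x` takes the values: 32 → 16 → 8 → 4

Answer: 4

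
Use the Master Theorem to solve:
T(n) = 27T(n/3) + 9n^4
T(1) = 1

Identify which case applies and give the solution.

a=27, b=3, f(n)=9n^4. log_3(27) = 3. Since c=4 > 3 and the regularity condition holds (27(n/3)^4 = (27/3^4)n^4 with 27/3^4 < 1), Case 3 applies: T(n) = Θ(f(n)) = O(n^4).

Answer: O(n^4) - Case 3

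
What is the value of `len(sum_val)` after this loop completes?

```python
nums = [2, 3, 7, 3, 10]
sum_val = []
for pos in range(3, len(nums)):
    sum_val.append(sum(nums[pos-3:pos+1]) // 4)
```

Number of 4-element averages
`sum_val` takes the values: [] → [3] → [3, 5]
So `len(sum_val)` = 2

Answer: 2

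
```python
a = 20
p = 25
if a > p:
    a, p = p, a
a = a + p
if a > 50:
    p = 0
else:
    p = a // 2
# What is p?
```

Trace:
`a = 20` → a = 20
`p = 25` → p = 25
`if a > p: ...` → a > p is False → no variable changes
`a = a + p` → a = 45
`if a > 50: ...` → a > 50 is False, take else branch → p = 22
So p = 22

Answer: 22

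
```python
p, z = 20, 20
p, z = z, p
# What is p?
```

Trace:
`p, z = 20, 20` → p = 20; z = 20
`p, z = z, p` → p = 20; z = 20
So p = 20

Answer: 20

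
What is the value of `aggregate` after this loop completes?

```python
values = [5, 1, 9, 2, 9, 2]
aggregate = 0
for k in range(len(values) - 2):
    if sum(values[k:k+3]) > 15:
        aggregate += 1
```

Count windows with sum > 15
`aggregate` takes the values: 0 → 1

Answer: 1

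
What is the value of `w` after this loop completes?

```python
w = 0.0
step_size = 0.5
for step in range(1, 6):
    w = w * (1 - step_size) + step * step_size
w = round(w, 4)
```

Moving average with lr=0.5
`w` takes the values: 0.0 → 0.5 → 1.25 → 2.125 → 3.0625 → 4.03125 → 4.0312

Answer: 4.0312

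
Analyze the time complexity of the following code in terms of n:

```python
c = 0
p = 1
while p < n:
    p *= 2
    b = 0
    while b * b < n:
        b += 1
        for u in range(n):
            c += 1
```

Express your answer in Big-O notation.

Each loop level contributes: log n × √n × n. Multiplying the contributions gives O(n√n log n).

Answer: O(n√n log n)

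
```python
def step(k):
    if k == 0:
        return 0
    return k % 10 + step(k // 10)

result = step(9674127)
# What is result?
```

Sum of digits of 9674127: 7 + 2 + 1 + 4 + 7 + 6 + 9 = 36

Answer: 36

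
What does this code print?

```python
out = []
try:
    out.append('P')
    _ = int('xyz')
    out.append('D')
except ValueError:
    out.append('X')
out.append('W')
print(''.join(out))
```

Execution trace: 'P' (try body) → 'X' (except ValueError) → 'W' (after the try/except). Output: PXW

Answer: PXW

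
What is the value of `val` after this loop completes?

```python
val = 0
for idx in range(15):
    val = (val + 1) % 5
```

Increment mod 5, 15 times = 0
`val` takes the values: 0 → 1 → 2 → 3 → 4 → 0 → 1 → 2 → 3 → 4 → 0 → 1 → 2 → 3 → 4 → 0

Answer: 0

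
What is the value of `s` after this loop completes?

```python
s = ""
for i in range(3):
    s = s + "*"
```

Repeat '*' 3 times
`s` takes the values: "" → "*" → "**" → "***"

Answer: "***"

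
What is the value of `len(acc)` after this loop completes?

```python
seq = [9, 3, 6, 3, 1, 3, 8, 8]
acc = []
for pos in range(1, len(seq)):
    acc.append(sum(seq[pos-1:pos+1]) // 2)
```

Number of 2-element averages
`acc` takes the values: [] → [6] → [6, 4] → [6, 4, 4] → [6, 4, 4, 2] → [6, 4, 4, 2, 2] → [6, 4, 4, 2, 2, 5] → [6, 4, 4, 2, 2, 5, 8]
So `len(acc)` = 7

Answer: 7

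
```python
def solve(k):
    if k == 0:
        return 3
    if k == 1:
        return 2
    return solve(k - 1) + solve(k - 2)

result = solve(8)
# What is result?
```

Build up from base cases: solve(0)=3, solve(1)=2, solve(2)=5, solve(3)=7, solve(4)=12, solve(5)=19, solve(6)=31, ..., solve(8)=81

Answer: 81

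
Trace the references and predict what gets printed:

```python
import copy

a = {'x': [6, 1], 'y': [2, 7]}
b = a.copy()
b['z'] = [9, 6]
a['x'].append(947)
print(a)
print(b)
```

Key concept: shallow copy of dict with mutable values.
Step by step:
`a = {'x': [6, 1], 'y': [2, 7]}` → a = {'x': [6, 1], 'y': [2, 7]}
`b = a.copy()` → b = {'x': [6, 1], 'y': [2, 7]}
`b['z'] = [9, 6]` → b = {'x': [6, 1], 'y': [2, 7], 'z': [9, 6]}
`a['x'].append(947)` → a = {'x': [6, 1, 947], 'y': [2, 7]}; b = {'x': [6, 1, 947], 'y': [2, 7], 'z': [9, 6]}
`print(a)` → prints {'x': [6, 1, 947], 'y': [2, 7]}
`print(b)` → prints {'x': [6, 1, 947], 'y': [2, 7], 'z': [9, 6]}

Answer:
{'x': [6, 1, 947], 'y': [2, 7]}
{'x': [6, 1, 947], 'y': [2, 7], 'z': [9, 6]}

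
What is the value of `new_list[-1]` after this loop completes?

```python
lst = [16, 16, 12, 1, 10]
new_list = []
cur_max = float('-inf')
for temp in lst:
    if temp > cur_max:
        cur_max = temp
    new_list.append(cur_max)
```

Running max ends at 16
`new_list` takes the values: [] → [16] → [16, 16] → [16, 16, 16] → [16, 16, 16, 16] → [16, 16, 16, 16, 16]
So `new_list[-1]` = 16

Answer: 16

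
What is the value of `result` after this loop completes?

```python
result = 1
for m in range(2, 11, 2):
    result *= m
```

Product of even numbers 2 to 10
`result` takes the values: 1 → 2 → 8 → 48 → 384 → 3840

Answer: 3840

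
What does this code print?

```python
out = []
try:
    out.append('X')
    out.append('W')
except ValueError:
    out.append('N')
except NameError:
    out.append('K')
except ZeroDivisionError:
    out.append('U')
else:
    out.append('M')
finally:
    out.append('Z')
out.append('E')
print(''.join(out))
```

Execution trace: 'X' (try body) → 'W' (try body, no exception) → 'M' (else) → 'Z' (finally) → 'E' (after the try/except). Output: XWMZE

Answer: XWMZE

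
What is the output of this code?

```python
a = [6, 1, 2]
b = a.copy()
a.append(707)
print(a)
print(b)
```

Key concept: list.copy() creates independent copy.
Step by step:
`a = [6, 1, 2]` → a = [6, 1, 2]
`b = a.copy()` → b = [6, 1, 2]
`a.append(707)` → a = [6, 1, 2, 707]
`print(a)` → prints [6, 1, 2, 707]
`print(b)` → prints [6, 1, 2]

Answer:
[6, 1, 2, 707]
[6, 1, 2]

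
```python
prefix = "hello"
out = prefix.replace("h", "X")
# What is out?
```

Trace:
`prefix = "hello"` → prefix = 'hello'
`out = prefix.replace("h", "X")` → out = 'Xello'
So out = 'Xello'

Answer: 'Xello'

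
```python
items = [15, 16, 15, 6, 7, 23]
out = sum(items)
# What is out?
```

Trace:
`items = [15, 16, 15, 6, 7, 23]` → items = [15, 16, 15, 6, 7, 23]
`out = sum(items)` → out = 82
So out = 82

Answer: 82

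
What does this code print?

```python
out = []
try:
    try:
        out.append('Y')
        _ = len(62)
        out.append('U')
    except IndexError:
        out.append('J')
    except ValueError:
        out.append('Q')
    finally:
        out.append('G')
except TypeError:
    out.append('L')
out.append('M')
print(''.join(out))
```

Execution trace: 'Y' (inner try body) → 'G' (inner finally) → 'L' (outer except TypeError) → 'M' (after the try/except). Output: YGLM

Answer: YGLM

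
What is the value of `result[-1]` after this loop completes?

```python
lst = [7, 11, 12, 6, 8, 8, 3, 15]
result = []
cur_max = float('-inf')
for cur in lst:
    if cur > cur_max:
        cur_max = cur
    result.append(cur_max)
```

Running max ends at 15
`result` takes the values: [] → [7] → [7, 11] → [7, 11, 12] → [7, 11, 12, 12] → [7, 11, 12, 12, 12] → [7, 11, 12, 12, 12, 12] → [7, 11, 12, 12, 12, 12, 12] → [7, 11, 12, 12, 12, 12, 12, 15]
So `result[-1]` = 15

Answer: 15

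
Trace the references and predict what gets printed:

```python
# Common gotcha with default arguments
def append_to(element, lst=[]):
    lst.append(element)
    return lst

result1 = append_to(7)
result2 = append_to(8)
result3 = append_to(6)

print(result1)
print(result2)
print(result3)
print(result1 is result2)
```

Key concept: mutable default argument gotcha.
Step by step:
`result1 = append_to(7)` → result1 = [7]
`result2 = append_to(8)` → result1 = [7, 8] (same object as result2); result2 = [7, 8] (same object as result1)
`result3 = append_to(6)` → result1 = [7, 8, 6] (same object as result2, result3); result2 = [7, 8, 6] (same object as result1, result3); result3 = [7, 8, 6] (same object as result1, result2)
`print(result1)` → prints [7, 8, 6]
`print(result2)` → prints [7, 8, 6]
`print(result3)` → prints [7, 8, 6]
`print(result1 is result2)` → prints True

Answer:
[7, 8, 6]
[7, 8, 6]
[7, 8, 6]
True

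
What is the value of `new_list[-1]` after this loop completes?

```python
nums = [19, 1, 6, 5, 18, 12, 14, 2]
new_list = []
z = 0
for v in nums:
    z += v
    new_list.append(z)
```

Cumulative sum ends at 77
`new_list` takes the values: [] → [19] → [19, 20] → [19, 20, 26] → [19, 20, 26, 31] → [19, 20, 26, 31, 49] → [19, 20, 26, 31, 49, 61] → [19, 20, 26, 31, 49, 61, 75] → [19, 20, 26, 31, 49, 61, 75, 77]
So `new_list[-1]` = 77

Answer: 77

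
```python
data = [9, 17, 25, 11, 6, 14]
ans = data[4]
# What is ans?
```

Trace:
`data = [9, 17, 25, 11, 6, 14]` → data = [9, 17, 25, 11, 6, 14]
`ans = data[4]` → ans = 6
So ans = 6

Answer: 6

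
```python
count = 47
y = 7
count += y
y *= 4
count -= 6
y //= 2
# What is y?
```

Trace:
`count = 47` → count = 47
`y = 7` → y = 7
`count += y` → count = 54
`y *= 4` → y = 28
`count -= 6` → count = 48
`y //= 2` → y = 14
So y = 14

Answer: 14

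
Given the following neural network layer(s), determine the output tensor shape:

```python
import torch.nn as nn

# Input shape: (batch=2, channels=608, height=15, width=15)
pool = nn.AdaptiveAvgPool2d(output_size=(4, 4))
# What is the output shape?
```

Input: (2, 608, 15, 15) -> Output: (2, 608, 4, 4)

Answer: (2, 608, 4, 4)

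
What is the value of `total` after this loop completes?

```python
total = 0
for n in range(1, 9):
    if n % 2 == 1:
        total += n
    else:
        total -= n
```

Add odd, subtract even
`total` takes the values: 0 → 1 → -1 → 2 → -2 → 3 → -3 → 4 → -4

Answer: -4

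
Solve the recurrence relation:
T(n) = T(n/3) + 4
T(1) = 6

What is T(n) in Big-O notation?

Each step divides n by 3 and adds 4. After log_3(n) steps we reach T(1)=6. So T(n) = 4·log_3(n) + 6 = O(log n).

Answer: O(log n)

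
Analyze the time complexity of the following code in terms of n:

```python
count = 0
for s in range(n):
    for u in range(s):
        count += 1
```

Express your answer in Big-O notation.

Each loop level contributes: n × n. Multiplying the contributions gives O(n^2).

Answer: O(n^2)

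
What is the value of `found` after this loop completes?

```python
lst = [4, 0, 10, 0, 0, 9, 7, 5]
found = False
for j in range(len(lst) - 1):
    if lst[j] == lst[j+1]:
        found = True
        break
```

Check consecutive duplicates in [4, 0, 10, 0, 0, 9, 7, 5]
`found` takes the values: False → True

Answer: True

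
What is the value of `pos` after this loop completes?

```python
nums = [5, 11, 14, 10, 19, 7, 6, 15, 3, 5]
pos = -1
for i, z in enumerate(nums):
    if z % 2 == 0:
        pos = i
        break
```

First even number index in [5, 11, 14, 10, 19, 7, 6, 15, 3, 5]
`pos` takes the values: -1 → 2

Answer: 2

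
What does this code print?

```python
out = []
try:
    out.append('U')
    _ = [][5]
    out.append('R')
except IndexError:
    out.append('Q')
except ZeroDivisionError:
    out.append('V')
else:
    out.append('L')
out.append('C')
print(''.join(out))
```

Execution trace: 'U' (try body) → 'Q' (except IndexError) → 'C' (after the try/except). Output: UQC

Answer: UQC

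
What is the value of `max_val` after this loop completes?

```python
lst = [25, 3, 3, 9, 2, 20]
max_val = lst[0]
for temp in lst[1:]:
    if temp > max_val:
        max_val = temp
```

Maximum of [25, 3, 3, 9, 2, 20]
`max_val` takes the values: 25

Answer: 25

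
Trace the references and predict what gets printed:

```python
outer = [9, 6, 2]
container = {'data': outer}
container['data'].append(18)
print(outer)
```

Key concept: dict holds reference to list.
Step by step:
`outer = [9, 6, 2]` → outer = [9, 6, 2]
`container = {'data': outer}` → container = {'data': [9, 6, 2]}
`container['data'].append(18)` → outer = [9, 6, 2, 18]; container = {'data': [9, 6, 2, 18]}
`print(outer)` → prints [9, 6, 2, 18]

Answer: [9, 6, 2, 18]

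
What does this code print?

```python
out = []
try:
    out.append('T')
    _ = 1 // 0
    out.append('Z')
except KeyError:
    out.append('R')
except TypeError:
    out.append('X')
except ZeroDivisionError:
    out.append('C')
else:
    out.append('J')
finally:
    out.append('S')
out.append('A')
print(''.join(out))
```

Execution trace: 'T' (try body) → 'C' (except ZeroDivisionError) → 'S' (finally) → 'A' (after the try/except). Output: TCSA

Answer: TCSA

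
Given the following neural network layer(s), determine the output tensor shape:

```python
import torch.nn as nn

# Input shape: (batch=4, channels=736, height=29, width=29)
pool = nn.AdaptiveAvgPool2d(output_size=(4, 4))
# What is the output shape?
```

Input: (4, 736, 29, 29) -> Output: (4, 736, 4, 4)

Answer: (4, 736, 4, 4)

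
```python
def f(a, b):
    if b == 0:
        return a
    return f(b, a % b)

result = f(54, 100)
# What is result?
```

f(54, 100) -> f(100, 54) -> f(54, 46) -> f(46, 8) -> f(8, 6) -> f(6, 2) -> f(2, 0) -> 2

Answer: 2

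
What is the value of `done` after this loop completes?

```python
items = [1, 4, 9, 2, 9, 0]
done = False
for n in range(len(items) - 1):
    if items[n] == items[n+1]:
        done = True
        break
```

Check consecutive duplicates in [1, 4, 9, 2, 9, 0]
`done` takes the values: False

Answer: False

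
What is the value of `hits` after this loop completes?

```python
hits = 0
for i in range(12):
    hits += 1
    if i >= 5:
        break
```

Loop breaks when i reaches 5, hits is 6
`hits` takes the values: 0 → 1 → 2 → 3 → 4 → 5 → 6

Answer: 6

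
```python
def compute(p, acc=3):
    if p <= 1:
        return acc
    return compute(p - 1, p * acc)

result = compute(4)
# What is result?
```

Accumulator trace (n, acc): (4, 3) -> (3, 12) -> (2, 36) -> (1, 72) -> return 72

Answer: 72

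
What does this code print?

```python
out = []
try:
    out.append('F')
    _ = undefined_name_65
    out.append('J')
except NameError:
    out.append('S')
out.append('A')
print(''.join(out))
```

Execution trace: 'F' (try body) → 'S' (except NameError) → 'A' (after the try/except). Output: FSA

Answer: FSA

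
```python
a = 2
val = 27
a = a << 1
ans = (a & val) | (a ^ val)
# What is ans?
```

Trace:
`a = 2` → a = 2
`val = 27` → val = 27
`a = a << 1` → a = 4
`ans = (a & val) | (a ^ val)` → ans = 31
So ans = 31

Answer: 31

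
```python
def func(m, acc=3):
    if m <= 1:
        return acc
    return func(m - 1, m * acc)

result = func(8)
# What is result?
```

Accumulator trace (n, acc): (8, 3) -> (7, 24) -> (6, 168) -> (5, 1008) -> (4, 5040) -> (3, 20160) -> (2, 60480) -> (1, 120960) -> return 120960

Answer: 120960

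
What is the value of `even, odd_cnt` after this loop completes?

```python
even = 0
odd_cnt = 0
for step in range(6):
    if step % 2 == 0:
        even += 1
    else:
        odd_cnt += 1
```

Count evens and odds in range(6)
`even, odd_cnt` takes the values: (0, 0) → (1, 0) → (1, 1) → (2, 1) → (2, 2) → (3, 2) → (3, 3)

Answer: 3, 3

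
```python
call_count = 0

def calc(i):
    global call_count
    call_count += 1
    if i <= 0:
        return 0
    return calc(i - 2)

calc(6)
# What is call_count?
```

Linear recursion stepping by 2: 4 calls from i=6 down to ≤0.

Answer: 4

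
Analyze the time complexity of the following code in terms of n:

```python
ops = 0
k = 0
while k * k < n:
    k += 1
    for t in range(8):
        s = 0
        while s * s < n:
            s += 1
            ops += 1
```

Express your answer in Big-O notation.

Each loop level contributes: √n × 1 × √n. Multiplying the contributions gives O(n).

Answer: O(n)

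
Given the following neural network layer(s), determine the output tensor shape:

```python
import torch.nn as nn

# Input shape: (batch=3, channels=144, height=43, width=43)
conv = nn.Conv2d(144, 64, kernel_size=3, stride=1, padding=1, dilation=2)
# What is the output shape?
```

Input: (3, 144, 43, 43) -> Output: (3, 64, 41, 41)

Answer: (3, 64, 41, 41)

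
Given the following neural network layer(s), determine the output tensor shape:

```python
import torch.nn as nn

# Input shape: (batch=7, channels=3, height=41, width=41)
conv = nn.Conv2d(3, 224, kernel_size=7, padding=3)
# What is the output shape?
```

Input: (7, 3, 41, 41) -> Output: (7, 224, 41, 41)

Answer: (7, 224, 41, 41)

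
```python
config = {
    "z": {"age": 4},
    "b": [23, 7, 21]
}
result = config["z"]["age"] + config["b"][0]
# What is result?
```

Trace:
`config = { ...` → config = {'z': {'age': 4}, 'b': [23, 7, 21]}
`result = config["z"]["age"] + config["b"][0]` → result = 27
So result = 27

Answer: 27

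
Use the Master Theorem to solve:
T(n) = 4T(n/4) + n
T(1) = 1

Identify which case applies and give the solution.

a=4, b=4, f(n)=n. log_4(4) = 1. Since c=1 = 1, Case 2 applies: T(n) = Θ(n^log_b(a) · log n) = O(n log n).

Answer: O(n log n) - Case 2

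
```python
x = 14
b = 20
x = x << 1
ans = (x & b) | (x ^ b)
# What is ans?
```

Trace:
`x = 14` → x = 14
`b = 20` → b = 20
`x = x << 1` → x = 28
`ans = (x & b) | (x ^ b)` → ans = 28
So ans = 28

Answer: 28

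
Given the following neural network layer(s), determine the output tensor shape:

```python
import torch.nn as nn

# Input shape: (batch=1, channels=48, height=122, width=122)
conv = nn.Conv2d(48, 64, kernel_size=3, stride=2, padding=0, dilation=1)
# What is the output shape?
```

Input: (1, 48, 122, 122) -> Output: (1, 64, 60, 60)

Answer: (1, 64, 60, 60)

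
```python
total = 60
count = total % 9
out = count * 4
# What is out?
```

Trace:
`total = 60` → total = 60
`count = total % 9` → count = 6
`out = count * 4` → out = 24
So out = 24

Answer: 24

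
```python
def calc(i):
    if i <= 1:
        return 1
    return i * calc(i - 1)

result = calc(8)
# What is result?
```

calc(8) = 8 * 7 * 6 * 5 * 4 * 3 * 2 * 1 = 40320

Answer: 40320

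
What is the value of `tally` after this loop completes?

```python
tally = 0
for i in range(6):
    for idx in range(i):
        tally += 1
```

Triangle number: 0+1+2+...+5
`tally` takes the values: 0 → 1 → 2 → 3 → 4 → 5 → 6 → 7 → 8 → 9 → 10 → 11 → 12 → 13 → 14 → 15

Answer: 15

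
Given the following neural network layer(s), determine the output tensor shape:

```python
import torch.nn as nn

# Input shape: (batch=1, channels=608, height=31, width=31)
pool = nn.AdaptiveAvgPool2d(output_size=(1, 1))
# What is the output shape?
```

Input: (1, 608, 31, 31) -> Output: (1, 608, 1, 1)

Answer: (1, 608, 1, 1)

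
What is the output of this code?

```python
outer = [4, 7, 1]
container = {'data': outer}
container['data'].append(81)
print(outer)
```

Key concept: dict holds reference to list.
Step by step:
`outer = [4, 7, 1]` → outer = [4, 7, 1]
`container = {'data': outer}` → container = {'data': [4, 7, 1]}
`container['data'].append(81)` → outer = [4, 7, 1, 81]; container = {'data': [4, 7, 1, 81]}
`print(outer)` → prints [4, 7, 1, 81]

Answer: [4, 7, 1, 81]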